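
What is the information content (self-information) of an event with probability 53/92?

Information content I(x) = -log₂(p(x))
I = -log₂(53/92) = -log₂(0.5761)
I = 0.7956 bits


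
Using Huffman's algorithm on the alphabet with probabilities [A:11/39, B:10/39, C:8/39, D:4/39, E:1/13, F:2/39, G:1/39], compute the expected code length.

Huffman tree construction:
Combine smallest probabilities repeatedly
Resulting codes:
  A: 11 (length 2)
  B: 01 (length 2)
  C: 00 (length 2)
  D: 100 (length 3)
  E: 1010 (length 4)
  F: 10111 (length 5)
  G: 10110 (length 5)
Average length = Σ p(s) × length(s) = 2.4872 bits


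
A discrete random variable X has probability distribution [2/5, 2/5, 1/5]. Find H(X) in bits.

H(X) = -Σ p(x) log₂ p(x)
  -2/5 × log₂(2/5) = 0.5288
  -2/5 × log₂(2/5) = 0.5288
  -1/5 × log₂(1/5) = 0.4644
H(X) = 1.5219 bits


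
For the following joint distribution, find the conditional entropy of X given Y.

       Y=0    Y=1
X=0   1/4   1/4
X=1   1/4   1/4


H(X|Y) = Σ_y p(y) H(X|Y=y)
  p(Y=0) = 1/2, H(X|Y=0) = 1.0000
  p(Y=1) = 1/2, H(X|Y=1) = 1.0000
H(X|Y) = 0.5000×1.0000 + 0.5000×1.0000 = 1.0000 bits


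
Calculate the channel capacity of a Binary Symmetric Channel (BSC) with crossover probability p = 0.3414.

For BSC with error probability p:
C = 1 - H(p) where H(p) is binary entropy
H(0.3414) = -0.3414 × log₂(0.3414) - 0.6586 × log₂(0.6586)
H(p) = 0.9262
C = 1 - 0.9262 = 0.0738 bits/use


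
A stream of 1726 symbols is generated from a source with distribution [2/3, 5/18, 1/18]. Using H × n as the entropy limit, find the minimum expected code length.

Entropy H = 1.1350 bits/symbol
Minimum bits = H × n = 1.1350 × 1726
= 1958.96 bits


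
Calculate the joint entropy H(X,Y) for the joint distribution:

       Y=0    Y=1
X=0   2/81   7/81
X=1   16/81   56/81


H(X,Y) = -Σ p(x,y) log₂ p(x,y)
  p(0,0)=2/81: -0.0247 × log₂(0.0247) = 0.1318
  p(0,1)=7/81: -0.0864 × log₂(0.0864) = 0.3053
  p(1,0)=16/81: -0.1975 × log₂(0.1975) = 0.4622
  p(1,1)=56/81: -0.6914 × log₂(0.6914) = 0.3681
H(X,Y) = 1.2675 bits


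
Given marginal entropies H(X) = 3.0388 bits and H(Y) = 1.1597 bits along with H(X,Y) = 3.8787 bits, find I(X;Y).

I(X;Y) = H(X) + H(Y) - H(X,Y)
I(X;Y) = 3.0388 + 1.1597 - 3.8787 = 0.3198 bits


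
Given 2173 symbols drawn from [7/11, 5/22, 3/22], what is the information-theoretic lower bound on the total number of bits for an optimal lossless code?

Entropy H = 1.2927 bits/symbol
Minimum bits = H × n = 1.2927 × 2173
= 2809.10 bits


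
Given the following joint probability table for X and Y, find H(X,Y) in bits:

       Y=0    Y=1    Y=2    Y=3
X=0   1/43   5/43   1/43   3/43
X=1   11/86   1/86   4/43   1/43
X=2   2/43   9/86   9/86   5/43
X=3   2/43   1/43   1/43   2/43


H(X,Y) = -Σ p(x,y) log₂ p(x,y)
  p(0,0)=1/43: -0.0233 × log₂(0.0233) = 0.1262
  p(0,1)=5/43: -0.1163 × log₂(0.1163) = 0.3610
  p(0,2)=1/43: -0.0233 × log₂(0.0233) = 0.1262
  p(0,3)=3/43: -0.0698 × log₂(0.0698) = 0.2680
  p(1,0)=11/86: -0.1279 × log₂(0.1279) = 0.3795
  p(1,1)=1/86: -0.0116 × log₂(0.0116) = 0.0747
  p(1,2)=4/43: -0.0930 × log₂(0.0930) = 0.3187
  p(1,3)=1/43: -0.0233 × log₂(0.0233) = 0.1262
  p(2,0)=2/43: -0.0465 × log₂(0.0465) = 0.2059
  p(2,1)=9/86: -0.1047 × log₂(0.1047) = 0.3408
  p(2,2)=9/86: -0.1047 × log₂(0.1047) = 0.3408
  p(2,3)=5/43: -0.1163 × log₂(0.1163) = 0.3610
  p(3,0)=2/43: -0.0465 × log₂(0.0465) = 0.2059
  p(3,1)=1/43: -0.0233 × log₂(0.0233) = 0.1262
  p(3,2)=1/43: -0.0233 × log₂(0.0233) = 0.1262
  p(3,3)=2/43: -0.0465 × log₂(0.0465) = 0.2059
H(X,Y) = 3.6930 bits


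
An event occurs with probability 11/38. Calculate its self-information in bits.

Information content I(x) = -log₂(p(x))
I = -log₂(11/38) = -log₂(0.2895)
I = 1.7885 bits


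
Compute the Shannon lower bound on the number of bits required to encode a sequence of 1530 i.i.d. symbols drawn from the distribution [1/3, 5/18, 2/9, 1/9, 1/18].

Entropy H = 2.1077 bits/symbol
Minimum bits = H × n = 2.1077 × 1530
= 3224.83 bits


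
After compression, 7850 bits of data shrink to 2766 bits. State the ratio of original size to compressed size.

Compression ratio = Original / Compressed
= 7850 / 2766 = 2.84:1


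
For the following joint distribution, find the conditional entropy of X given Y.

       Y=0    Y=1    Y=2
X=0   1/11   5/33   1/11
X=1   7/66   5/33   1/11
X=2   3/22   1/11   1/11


H(X|Y) = Σ_y p(y) H(X|Y=y)
  p(Y=0) = 1/3, H(X|Y=0) = 1.5644
  p(Y=1) = 13/33, H(X|Y=1) = 1.5486
  p(Y=2) = 3/11, H(X|Y=2) = 1.5850
H(X|Y) = 0.3333×1.5644 + 0.3939×1.5486 + 0.2727×1.5850 = 1.5638 bits


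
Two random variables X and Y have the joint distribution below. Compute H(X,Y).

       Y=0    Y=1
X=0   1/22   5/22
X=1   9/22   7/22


H(X,Y) = -Σ p(x,y) log₂ p(x,y)
  p(0,0)=1/22: -0.0455 × log₂(0.0455) = 0.2027
  p(0,1)=5/22: -0.2273 × log₂(0.2273) = 0.4858
  p(1,0)=9/22: -0.4091 × log₂(0.4091) = 0.5275
  p(1,1)=7/22: -0.3182 × log₂(0.3182) = 0.5257
H(X,Y) = 1.7417 bits


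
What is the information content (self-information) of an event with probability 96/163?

Information content I(x) = -log₂(p(x))
I = -log₂(96/163) = -log₂(0.5890)
I = 0.7638 bits


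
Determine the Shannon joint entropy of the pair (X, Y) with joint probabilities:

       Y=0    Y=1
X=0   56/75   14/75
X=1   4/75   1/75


H(X,Y) = -Σ p(x,y) log₂ p(x,y)
  p(0,0)=56/75: -0.7467 × log₂(0.7467) = 0.3147
  p(0,1)=14/75: -0.1867 × log₂(0.1867) = 0.4520
  p(1,0)=4/75: -0.0533 × log₂(0.0533) = 0.2255
  p(1,1)=1/75: -0.0133 × log₂(0.0133) = 0.0831
H(X,Y) = 1.0753 bits


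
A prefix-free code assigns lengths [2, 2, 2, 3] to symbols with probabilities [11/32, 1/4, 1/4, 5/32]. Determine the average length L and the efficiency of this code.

Average length L = Σ p_i × l_i = 2.1562 bits
Entropy H = 1.9480 bits
Efficiency η = H/L × 100% = 90.34%


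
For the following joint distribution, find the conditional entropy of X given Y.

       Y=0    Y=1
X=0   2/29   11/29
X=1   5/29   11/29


H(X|Y) = Σ_y p(y) H(X|Y=y)
  p(Y=0) = 7/29, H(X|Y=0) = 0.8631
  p(Y=1) = 22/29, H(X|Y=1) = 1.0000
H(X|Y) = 0.2414×0.8631 + 0.7586×1.0000 = 0.9670 bits


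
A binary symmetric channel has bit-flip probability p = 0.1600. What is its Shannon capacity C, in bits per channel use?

For BSC with error probability p:
C = 1 - H(p) where H(p) is binary entropy
H(0.1600) = -0.1600 × log₂(0.1600) - 0.8400 × log₂(0.8400)
H(p) = 0.6343
C = 1 - 0.6343 = 0.3657 bits/use


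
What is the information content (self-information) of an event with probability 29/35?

Information content I(x) = -log₂(p(x))
I = -log₂(29/35) = -log₂(0.8286)
I = 0.2713 bits


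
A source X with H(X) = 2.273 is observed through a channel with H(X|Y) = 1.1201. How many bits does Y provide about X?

I(X;Y) = H(X) - H(X|Y)
I(X;Y) = 2.273 - 1.1201 = 1.1529 bits


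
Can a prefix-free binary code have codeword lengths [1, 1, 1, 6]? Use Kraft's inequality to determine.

Kraft inequality: Σ 2^(-l_i) ≤ 1 for prefix-free code
Calculating: 2^(-1) + 2^(-1) + 2^(-1) + 2^(-6)
= 0.5 + 0.5 + 0.5 + 0.015625
= 1.5156
Since 1.5156 > 1, prefix-free code does not exist


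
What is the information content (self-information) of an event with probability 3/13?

Information content I(x) = -log₂(p(x))
I = -log₂(3/13) = -log₂(0.2308)
I = 2.1155 bits


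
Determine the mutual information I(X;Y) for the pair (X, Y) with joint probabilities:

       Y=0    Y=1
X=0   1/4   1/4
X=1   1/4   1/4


H(X) = 1.0000, H(Y) = 1.0000, H(X,Y) = 2.0000
I(X;Y) = H(X) + H(Y) - H(X,Y) = 0.0000 bits


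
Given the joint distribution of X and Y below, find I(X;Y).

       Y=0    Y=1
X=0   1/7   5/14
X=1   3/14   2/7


H(X) = 1.0000, H(Y) = 0.9403, H(X,Y) = 1.9242
I(X;Y) = H(X) + H(Y) - H(X,Y) = 0.0161 bits


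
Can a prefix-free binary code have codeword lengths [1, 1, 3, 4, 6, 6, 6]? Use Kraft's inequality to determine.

Kraft inequality: Σ 2^(-l_i) ≤ 1 for prefix-free code
Calculating: 2^(-1) + 2^(-1) + 2^(-3) + 2^(-4) + 2^(-6) + 2^(-6) + 2^(-6)
= 0.5 + 0.5 + 0.125 + 0.0625 + 0.015625 + 0.015625 + 0.015625
= 1.2344
Since 1.2344 > 1, prefix-free code does not exist


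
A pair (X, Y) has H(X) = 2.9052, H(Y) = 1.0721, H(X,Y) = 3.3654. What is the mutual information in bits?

I(X;Y) = H(X) + H(Y) - H(X,Y)
I(X;Y) = 2.9052 + 1.0721 - 3.3654 = 0.6119 bits


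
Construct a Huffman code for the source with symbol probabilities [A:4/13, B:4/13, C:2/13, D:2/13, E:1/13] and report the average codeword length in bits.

Huffman tree construction:
Combine smallest probabilities repeatedly
Resulting codes:
  A: 10 (length 2)
  B: 11 (length 2)
  C: 011 (length 3)
  D: 00 (length 2)
  E: 010 (length 3)
Average length = Σ p(s) × length(s) = 2.2308 bits


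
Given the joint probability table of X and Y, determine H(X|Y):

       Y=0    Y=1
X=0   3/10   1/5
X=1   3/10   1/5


H(X|Y) = Σ_y p(y) H(X|Y=y)
  p(Y=0) = 3/5, H(X|Y=0) = 1.0000
  p(Y=1) = 2/5, H(X|Y=1) = 1.0000
H(X|Y) = 0.6000×1.0000 + 0.4000×1.0000 = 1.0000 bits


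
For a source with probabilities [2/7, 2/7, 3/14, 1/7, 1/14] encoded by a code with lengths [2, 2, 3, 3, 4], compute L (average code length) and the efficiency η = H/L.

Average length L = Σ p_i × l_i = 2.5000 bits
Entropy H = 2.1820 bits
Efficiency η = H/L × 100% = 87.28%


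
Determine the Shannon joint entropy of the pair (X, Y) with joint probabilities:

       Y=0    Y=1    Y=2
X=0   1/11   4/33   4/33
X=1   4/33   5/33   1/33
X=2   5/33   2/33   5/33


H(X,Y) = -Σ p(x,y) log₂ p(x,y)
  p(0,0)=1/11: -0.0909 × log₂(0.0909) = 0.3145
  p(0,1)=4/33: -0.1212 × log₂(0.1212) = 0.3690
  p(0,2)=4/33: -0.1212 × log₂(0.1212) = 0.3690
  p(1,0)=4/33: -0.1212 × log₂(0.1212) = 0.3690
  p(1,1)=5/33: -0.1515 × log₂(0.1515) = 0.4125
  p(1,2)=1/33: -0.0303 × log₂(0.0303) = 0.1529
  p(2,0)=5/33: -0.1515 × log₂(0.1515) = 0.4125
  p(2,1)=2/33: -0.0606 × log₂(0.0606) = 0.2451
  p(2,2)=5/33: -0.1515 × log₂(0.1515) = 0.4125
H(X,Y) = 3.0570 bits


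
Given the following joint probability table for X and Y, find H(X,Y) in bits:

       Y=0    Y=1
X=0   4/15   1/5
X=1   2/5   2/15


H(X,Y) = -Σ p(x,y) log₂ p(x,y)
  p(0,0)=4/15: -0.2667 × log₂(0.2667) = 0.5085
  p(0,1)=1/5: -0.2000 × log₂(0.2000) = 0.4644
  p(1,0)=2/5: -0.4000 × log₂(0.4000) = 0.5288
  p(1,1)=2/15: -0.1333 × log₂(0.1333) = 0.3876
H(X,Y) = 1.8892 bits


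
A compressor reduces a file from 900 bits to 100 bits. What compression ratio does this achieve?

Compression ratio = Original / Compressed
= 900 / 100 = 9.00:1


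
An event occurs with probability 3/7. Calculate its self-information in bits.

Information content I(x) = -log₂(p(x))
I = -log₂(3/7) = -log₂(0.4286)
I = 1.2224 bits


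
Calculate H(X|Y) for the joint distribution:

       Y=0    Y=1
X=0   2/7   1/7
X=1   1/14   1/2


H(X|Y) = Σ_y p(y) H(X|Y=y)
  p(Y=0) = 5/14, H(X|Y=0) = 0.7219
  p(Y=1) = 9/14, H(X|Y=1) = 0.7642
H(X|Y) = 0.3571×0.7219 + 0.6429×0.7642 = 0.7491 bits


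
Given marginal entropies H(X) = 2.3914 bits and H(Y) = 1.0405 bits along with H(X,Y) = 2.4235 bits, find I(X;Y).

I(X;Y) = H(X) + H(Y) - H(X,Y)
I(X;Y) = 2.3914 + 1.0405 - 2.4235 = 1.0084 bits


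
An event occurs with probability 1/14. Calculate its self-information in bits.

Information content I(x) = -log₂(p(x))
I = -log₂(1/14) = -log₂(0.0714)
I = 3.8074 bits


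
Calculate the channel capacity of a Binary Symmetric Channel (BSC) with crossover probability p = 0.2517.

For BSC with error probability p:
C = 1 - H(p) where H(p) is binary entropy
H(0.2517) = -0.2517 × log₂(0.2517) - 0.7483 × log₂(0.7483)
H(p) = 0.8140
C = 1 - 0.8140 = 0.1860 bits/use


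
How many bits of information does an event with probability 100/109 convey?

Information content I(x) = -log₂(p(x))
I = -log₂(100/109) = -log₂(0.9174)
I = 0.1243 bits


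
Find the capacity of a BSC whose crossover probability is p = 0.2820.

For BSC with error probability p:
C = 1 - H(p) where H(p) is binary entropy
H(0.2820) = -0.2820 × log₂(0.2820) - 0.7180 × log₂(0.7180)
H(p) = 0.8582
C = 1 - 0.8582 = 0.1418 bits/use


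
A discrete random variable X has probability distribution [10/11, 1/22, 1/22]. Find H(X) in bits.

H(X) = -Σ p(x) log₂ p(x)
  -10/11 × log₂(10/11) = 0.1250
  -1/22 × log₂(1/22) = 0.2027
  -1/22 × log₂(1/22) = 0.2027
H(X) = 0.5304 bits


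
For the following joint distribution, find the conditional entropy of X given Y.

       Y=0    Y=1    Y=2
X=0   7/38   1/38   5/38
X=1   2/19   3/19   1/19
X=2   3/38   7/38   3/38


H(X|Y) = Σ_y p(y) H(X|Y=y)
  p(Y=0) = 7/19, H(X|Y=0) = 1.4926
  p(Y=1) = 7/19, H(X|Y=1) = 1.2958
  p(Y=2) = 5/19, H(X|Y=2) = 1.4855
H(X|Y) = 0.3684×1.4926 + 0.3684×1.2958 + 0.2632×1.4855 = 1.4182 bits


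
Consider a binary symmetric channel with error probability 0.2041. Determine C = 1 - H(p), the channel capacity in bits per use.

For BSC with error probability p:
C = 1 - H(p) where H(p) is binary entropy
H(0.2041) = -0.2041 × log₂(0.2041) - 0.7959 × log₂(0.7959)
H(p) = 0.7301
C = 1 - 0.7301 = 0.2699 bits/use


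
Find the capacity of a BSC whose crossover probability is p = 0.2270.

For BSC with error probability p:
C = 1 - H(p) where H(p) is binary entropy
H(0.2270) = -0.2270 × log₂(0.2270) - 0.7730 × log₂(0.7730)
H(p) = 0.7727
C = 1 - 0.7727 = 0.2273 bits/use


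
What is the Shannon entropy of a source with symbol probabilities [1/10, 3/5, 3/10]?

H(X) = -Σ p(x) log₂ p(x)
  -1/10 × log₂(1/10) = 0.3322
  -3/5 × log₂(3/5) = 0.4422
  -3/10 × log₂(3/10) = 0.5211
H(X) = 1.2955 bits


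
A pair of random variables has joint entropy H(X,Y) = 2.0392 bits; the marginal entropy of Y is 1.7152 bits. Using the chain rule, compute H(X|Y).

Chain rule: H(X,Y) = H(X|Y) + H(Y)
H(X|Y) = H(X,Y) - H(Y) = 2.0392 - 1.7152 = 0.324 bits


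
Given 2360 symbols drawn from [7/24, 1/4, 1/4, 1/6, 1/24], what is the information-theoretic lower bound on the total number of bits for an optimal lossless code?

Entropy H = 2.1403 bits/symbol
Minimum bits = H × n = 2.1403 × 2360
= 5051.19 bits


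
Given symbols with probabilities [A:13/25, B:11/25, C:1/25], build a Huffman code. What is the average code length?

Huffman tree construction:
Combine smallest probabilities repeatedly
Resulting codes:
  A: 1 (length 1)
  B: 01 (length 2)
  C: 00 (length 2)
Average length = Σ p(s) × length(s) = 1.4800 bits


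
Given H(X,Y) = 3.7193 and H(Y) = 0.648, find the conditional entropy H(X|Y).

Chain rule: H(X,Y) = H(X|Y) + H(Y)
H(X|Y) = H(X,Y) - H(Y) = 3.7193 - 0.648 = 3.0713 bits


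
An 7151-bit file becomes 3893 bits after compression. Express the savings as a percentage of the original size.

Space savings = (1 - Compressed/Original) × 100%
= (1 - 3893/7151) × 100%
= 45.56%


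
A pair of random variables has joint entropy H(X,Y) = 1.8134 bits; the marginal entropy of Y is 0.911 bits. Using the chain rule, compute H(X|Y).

Chain rule: H(X,Y) = H(X|Y) + H(Y)
H(X|Y) = H(X,Y) - H(Y) = 1.8134 - 0.911 = 0.9024 bits


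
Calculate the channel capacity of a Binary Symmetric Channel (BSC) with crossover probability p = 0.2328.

For BSC with error probability p:
C = 1 - H(p) where H(p) is binary entropy
H(0.2328) = -0.2328 × log₂(0.2328) - 0.7672 × log₂(0.7672)
H(p) = 0.7829
C = 1 - 0.7829 = 0.2171 bits/use


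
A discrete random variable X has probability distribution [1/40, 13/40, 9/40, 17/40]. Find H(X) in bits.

H(X) = -Σ p(x) log₂ p(x)
  -1/40 × log₂(1/40) = 0.1330
  -13/40 × log₂(13/40) = 0.5270
  -9/40 × log₂(9/40) = 0.4842
  -17/40 × log₂(17/40) = 0.5246
H(X) = 1.6689 bits


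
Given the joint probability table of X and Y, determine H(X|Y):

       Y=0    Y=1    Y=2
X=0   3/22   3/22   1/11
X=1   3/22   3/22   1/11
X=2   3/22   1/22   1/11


H(X|Y) = Σ_y p(y) H(X|Y=y)
  p(Y=0) = 9/22, H(X|Y=0) = 1.5850
  p(Y=1) = 7/22, H(X|Y=1) = 1.4488
  p(Y=2) = 3/11, H(X|Y=2) = 1.5850
H(X|Y) = 0.4091×1.5850 + 0.3182×1.4488 + 0.2727×1.5850 = 1.5416 bits


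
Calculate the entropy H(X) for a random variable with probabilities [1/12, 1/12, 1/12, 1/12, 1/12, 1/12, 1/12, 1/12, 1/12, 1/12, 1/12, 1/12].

H(X) = -Σ p(x) log₂ p(x)
  -1/12 × log₂(1/12) = 0.2987
  -1/12 × log₂(1/12) = 0.2987
  -1/12 × log₂(1/12) = 0.2987
  -1/12 × log₂(1/12) = 0.2987
  -1/12 × log₂(1/12) = 0.2987
  -1/12 × log₂(1/12) = 0.2987
  -1/12 × log₂(1/12) = 0.2987
  -1/12 × log₂(1/12) = 0.2987
  -1/12 × log₂(1/12) = 0.2987
  -1/12 × log₂(1/12) = 0.2987
  -1/12 × log₂(1/12) = 0.2987
  -1/12 × log₂(1/12) = 0.2987
H(X) = 3.5850 bits


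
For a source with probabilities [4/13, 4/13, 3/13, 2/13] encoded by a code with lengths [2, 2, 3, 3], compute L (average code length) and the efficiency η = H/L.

Average length L = Σ p_i × l_i = 2.3846 bits
Entropy H = 1.9501 bits
Efficiency η = H/L × 100% = 81.78%


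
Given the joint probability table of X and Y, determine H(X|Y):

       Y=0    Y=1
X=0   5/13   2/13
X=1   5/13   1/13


H(X|Y) = Σ_y p(y) H(X|Y=y)
  p(Y=0) = 10/13, H(X|Y=0) = 1.0000
  p(Y=1) = 3/13, H(X|Y=1) = 0.9183
H(X|Y) = 0.7692×1.0000 + 0.2308×0.9183 = 0.9811 bits


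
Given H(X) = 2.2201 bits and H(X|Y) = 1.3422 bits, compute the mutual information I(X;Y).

I(X;Y) = H(X) - H(X|Y)
I(X;Y) = 2.2201 - 1.3422 = 0.8779 bits


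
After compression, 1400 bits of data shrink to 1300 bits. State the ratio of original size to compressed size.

Compression ratio = Original / Compressed
= 1400 / 1300 = 1.08:1


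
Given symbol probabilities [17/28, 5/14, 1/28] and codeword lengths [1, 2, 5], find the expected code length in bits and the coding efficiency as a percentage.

Average length L = Σ p_i × l_i = 1.5000 bits
Entropy H = 1.1393 bits
Efficiency η = H/L × 100% = 75.95%


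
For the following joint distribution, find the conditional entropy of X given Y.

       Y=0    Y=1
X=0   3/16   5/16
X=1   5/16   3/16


H(X|Y) = Σ_y p(y) H(X|Y=y)
  p(Y=0) = 1/2, H(X|Y=0) = 0.9544
  p(Y=1) = 1/2, H(X|Y=1) = 0.9544
H(X|Y) = 0.5000×0.9544 + 0.5000×0.9544 = 0.9544 bits


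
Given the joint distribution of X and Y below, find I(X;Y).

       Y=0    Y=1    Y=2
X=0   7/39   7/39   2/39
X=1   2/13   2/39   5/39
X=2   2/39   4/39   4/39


H(X) = 1.5591, H(Y) = 1.5735, H(X,Y) = 3.0182
I(X;Y) = H(X) + H(Y) - H(X,Y) = 0.1145 bits


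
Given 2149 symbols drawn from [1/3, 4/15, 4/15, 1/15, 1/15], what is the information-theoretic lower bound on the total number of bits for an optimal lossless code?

Entropy H = 2.0662 bits/symbol
Minimum bits = H × n = 2.0662 × 2149
= 4440.37 bits


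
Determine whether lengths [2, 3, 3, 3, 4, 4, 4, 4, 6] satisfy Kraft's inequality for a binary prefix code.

Kraft inequality: Σ 2^(-l_i) ≤ 1 for prefix-free code
Calculating: 2^(-2) + 2^(-3) + 2^(-3) + 2^(-3) + 2^(-4) + 2^(-4) + 2^(-4) + 2^(-4) + 2^(-6)
= 0.25 + 0.125 + 0.125 + 0.125 + 0.0625 + 0.0625 + 0.0625 + 0.0625 + 0.015625
= 0.8906
Since 0.8906 ≤ 1, prefix-free code exists


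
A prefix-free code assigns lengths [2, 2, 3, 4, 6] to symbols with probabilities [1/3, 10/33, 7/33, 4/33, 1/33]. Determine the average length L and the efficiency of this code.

Average length L = Σ p_i × l_i = 2.5758 bits
Entropy H = 2.0467 bits
Efficiency η = H/L × 100% = 79.46%


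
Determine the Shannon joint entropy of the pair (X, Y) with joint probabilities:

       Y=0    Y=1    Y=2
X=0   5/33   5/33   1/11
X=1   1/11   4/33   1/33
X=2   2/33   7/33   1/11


H(X,Y) = -Σ p(x,y) log₂ p(x,y)
  p(0,0)=5/33: -0.1515 × log₂(0.1515) = 0.4125
  p(0,1)=5/33: -0.1515 × log₂(0.1515) = 0.4125
  p(0,2)=1/11: -0.0909 × log₂(0.0909) = 0.3145
  p(1,0)=1/11: -0.0909 × log₂(0.0909) = 0.3145
  p(1,1)=4/33: -0.1212 × log₂(0.1212) = 0.3690
  p(1,2)=1/33: -0.0303 × log₂(0.0303) = 0.1529
  p(2,0)=2/33: -0.0606 × log₂(0.0606) = 0.2451
  p(2,1)=7/33: -0.2121 × log₂(0.2121) = 0.4745
  p(2,2)=1/11: -0.0909 × log₂(0.0909) = 0.3145
H(X,Y) = 3.0100 bits


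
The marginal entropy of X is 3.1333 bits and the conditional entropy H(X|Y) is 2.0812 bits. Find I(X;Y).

I(X;Y) = H(X) - H(X|Y)
I(X;Y) = 3.1333 - 2.0812 = 1.0521 bits


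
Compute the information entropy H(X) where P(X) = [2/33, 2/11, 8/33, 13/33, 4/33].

H(X) = -Σ p(x) log₂ p(x)
  -2/33 × log₂(2/33) = 0.2451
  -2/11 × log₂(2/11) = 0.4472
  -8/33 × log₂(8/33) = 0.4956
  -13/33 × log₂(13/33) = 0.5294
  -4/33 × log₂(4/33) = 0.3690
H(X) = 2.0863 bits


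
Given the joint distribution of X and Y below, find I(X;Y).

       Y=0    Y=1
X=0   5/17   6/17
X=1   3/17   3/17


H(X) = 0.9367, H(Y) = 0.9975, H(X,Y) = 1.9328
I(X;Y) = H(X) + H(Y) - H(X,Y) = 0.0014 bits


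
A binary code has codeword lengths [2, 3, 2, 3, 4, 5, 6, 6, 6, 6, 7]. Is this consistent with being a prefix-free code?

Kraft inequality: Σ 2^(-l_i) ≤ 1 for prefix-free code
Calculating: 2^(-2) + 2^(-3) + 2^(-2) + 2^(-3) + 2^(-4) + 2^(-5) + 2^(-6) + 2^(-6) + 2^(-6) + 2^(-6) + 2^(-7)
= 0.25 + 0.125 + 0.25 + 0.125 + 0.0625 + 0.03125 + 0.015625 + 0.015625 + 0.015625 + 0.015625 + 0.0078125
= 0.9141
Since 0.9141 ≤ 1, prefix-free code exists


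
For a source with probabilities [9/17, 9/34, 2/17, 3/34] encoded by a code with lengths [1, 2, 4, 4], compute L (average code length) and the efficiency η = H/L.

Average length L = Σ p_i × l_i = 1.8824 bits
Entropy H = 1.6656 bits
Efficiency η = H/L × 100% = 88.49%


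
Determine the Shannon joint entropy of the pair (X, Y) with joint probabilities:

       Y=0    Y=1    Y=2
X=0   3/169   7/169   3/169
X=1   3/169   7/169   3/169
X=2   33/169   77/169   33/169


H(X,Y) = -Σ p(x,y) log₂ p(x,y)
  p(0,0)=3/169: -0.0178 × log₂(0.0178) = 0.1032
  p(0,1)=7/169: -0.0414 × log₂(0.0414) = 0.1903
  p(0,2)=3/169: -0.0178 × log₂(0.0178) = 0.1032
  p(1,0)=3/169: -0.0178 × log₂(0.0178) = 0.1032
  p(1,1)=7/169: -0.0414 × log₂(0.0414) = 0.1903
  p(1,2)=3/169: -0.0178 × log₂(0.0178) = 0.1032
  p(2,0)=33/169: -0.1953 × log₂(0.1953) = 0.4601
  p(2,1)=77/169: -0.4556 × log₂(0.4556) = 0.5167
  p(2,2)=33/169: -0.1953 × log₂(0.1953) = 0.4601
H(X,Y) = 2.2305 bits


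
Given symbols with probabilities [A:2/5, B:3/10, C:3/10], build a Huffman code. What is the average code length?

Huffman tree construction:
Combine smallest probabilities repeatedly
Resulting codes:
  A: 0 (length 1)
  B: 10 (length 2)
  C: 11 (length 2)
Average length = Σ p(s) × length(s) = 1.6000 bits


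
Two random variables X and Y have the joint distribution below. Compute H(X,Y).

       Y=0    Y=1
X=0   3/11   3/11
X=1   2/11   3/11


H(X,Y) = -Σ p(x,y) log₂ p(x,y)
  p(0,0)=3/11: -0.2727 × log₂(0.2727) = 0.5112
  p(0,1)=3/11: -0.2727 × log₂(0.2727) = 0.5112
  p(1,0)=2/11: -0.1818 × log₂(0.1818) = 0.4472
  p(1,1)=3/11: -0.2727 × log₂(0.2727) = 0.5112
H(X,Y) = 1.9808 bits


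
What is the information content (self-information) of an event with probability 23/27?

Information content I(x) = -log₂(p(x))
I = -log₂(23/27) = -log₂(0.8519)
I = 0.2313 bits


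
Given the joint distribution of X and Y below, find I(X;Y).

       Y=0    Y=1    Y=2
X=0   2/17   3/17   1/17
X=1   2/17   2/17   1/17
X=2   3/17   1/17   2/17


H(X) = 1.5799, H(Y) = 1.5486, H(X,Y) = 3.0575
I(X;Y) = H(X) + H(Y) - H(X,Y) = 0.0710 bits


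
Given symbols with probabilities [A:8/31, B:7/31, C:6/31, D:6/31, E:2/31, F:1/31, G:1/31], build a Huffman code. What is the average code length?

Huffman tree construction:
Combine smallest probabilities repeatedly
Resulting codes:
  A: 10 (length 2)
  B: 01 (length 2)
  C: 111 (length 3)
  D: 00 (length 2)
  E: 1100 (length 4)
  F: 11010 (length 5)
  G: 11011 (length 5)
Average length = Σ p(s) × length(s) = 2.5161 bits


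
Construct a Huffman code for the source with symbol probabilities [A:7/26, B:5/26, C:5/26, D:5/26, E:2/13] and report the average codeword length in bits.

Huffman tree construction:
Combine smallest probabilities repeatedly
Resulting codes:
  A: 10 (length 2)
  B: 111 (length 3)
  C: 00 (length 2)
  D: 01 (length 2)
  E: 110 (length 3)
Average length = Σ p(s) × length(s) = 2.3462 bits


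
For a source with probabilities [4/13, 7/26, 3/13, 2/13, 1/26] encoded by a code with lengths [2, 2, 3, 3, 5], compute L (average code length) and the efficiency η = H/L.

Average length L = Σ p_i × l_i = 2.5000 bits
Entropy H = 2.1173 bits
Efficiency η = H/L × 100% = 84.69%


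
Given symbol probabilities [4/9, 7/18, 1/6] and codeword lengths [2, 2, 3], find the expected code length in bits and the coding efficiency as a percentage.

Average length L = Σ p_i × l_i = 2.1667 bits
Entropy H = 1.4807 bits
Efficiency η = H/L × 100% = 68.34%


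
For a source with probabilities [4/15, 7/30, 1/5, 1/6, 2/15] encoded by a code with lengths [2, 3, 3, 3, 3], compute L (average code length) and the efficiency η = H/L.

Average length L = Σ p_i × l_i = 2.7333 bits
Entropy H = 2.2812 bits
Efficiency η = H/L × 100% = 83.46%


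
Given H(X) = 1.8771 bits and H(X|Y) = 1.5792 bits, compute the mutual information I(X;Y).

I(X;Y) = H(X) - H(X|Y)
I(X;Y) = 1.8771 - 1.5792 = 0.2979 bits


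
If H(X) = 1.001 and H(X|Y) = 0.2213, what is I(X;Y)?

I(X;Y) = H(X) - H(X|Y)
I(X;Y) = 1.001 - 0.2213 = 0.7797 bits


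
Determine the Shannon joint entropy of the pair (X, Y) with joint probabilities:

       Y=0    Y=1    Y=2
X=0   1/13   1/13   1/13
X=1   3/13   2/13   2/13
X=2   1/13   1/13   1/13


H(X,Y) = -Σ p(x,y) log₂ p(x,y)
  p(0,0)=1/13: -0.0769 × log₂(0.0769) = 0.2846
  p(0,1)=1/13: -0.0769 × log₂(0.0769) = 0.2846
  p(0,2)=1/13: -0.0769 × log₂(0.0769) = 0.2846
  p(1,0)=3/13: -0.2308 × log₂(0.2308) = 0.4882
  p(1,1)=2/13: -0.1538 × log₂(0.1538) = 0.4155
  p(1,2)=2/13: -0.1538 × log₂(0.1538) = 0.4155
  p(2,0)=1/13: -0.0769 × log₂(0.0769) = 0.2846
  p(2,1)=1/13: -0.0769 × log₂(0.0769) = 0.2846
  p(2,2)=1/13: -0.0769 × log₂(0.0769) = 0.2846
H(X,Y) = 3.0270 bits


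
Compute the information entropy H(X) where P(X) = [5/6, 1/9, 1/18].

H(X) = -Σ p(x) log₂ p(x)
  -5/6 × log₂(5/6) = 0.2192
  -1/9 × log₂(1/9) = 0.3522
  -1/18 × log₂(1/18) = 0.2317
H(X) = 0.8031 bits


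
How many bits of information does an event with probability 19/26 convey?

Information content I(x) = -log₂(p(x))
I = -log₂(19/26) = -log₂(0.7308)
I = 0.4525 bits


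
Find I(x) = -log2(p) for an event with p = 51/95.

Information content I(x) = -log₂(p(x))
I = -log₂(51/95) = -log₂(0.5368)
I = 0.8974 bits


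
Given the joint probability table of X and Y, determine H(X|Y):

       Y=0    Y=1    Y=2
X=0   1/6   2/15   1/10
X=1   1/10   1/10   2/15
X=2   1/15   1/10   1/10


H(X|Y) = Σ_y p(y) H(X|Y=y)
  p(Y=0) = 1/3, H(X|Y=0) = 1.4855
  p(Y=1) = 1/3, H(X|Y=1) = 1.5710
  p(Y=2) = 1/3, H(X|Y=2) = 1.5710
H(X|Y) = 0.3333×1.4855 + 0.3333×1.5710 + 0.3333×1.5710 = 1.5425 bits


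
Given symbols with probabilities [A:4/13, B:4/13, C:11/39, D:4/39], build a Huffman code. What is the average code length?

Huffman tree construction:
Combine smallest probabilities repeatedly
Resulting codes:
  A: 10 (length 2)
  B: 11 (length 2)
  C: 01 (length 2)
  D: 00 (length 2)
Average length = Σ p(s) × length(s) = 2.0000 bits


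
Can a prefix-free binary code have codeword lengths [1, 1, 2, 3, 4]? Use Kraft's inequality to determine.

Kraft inequality: Σ 2^(-l_i) ≤ 1 for prefix-free code
Calculating: 2^(-1) + 2^(-1) + 2^(-2) + 2^(-3) + 2^(-4)
= 0.5 + 0.5 + 0.25 + 0.125 + 0.0625
= 1.4375
Since 1.4375 > 1, prefix-free code does not exist


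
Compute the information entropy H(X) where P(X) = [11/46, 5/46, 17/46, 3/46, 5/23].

H(X) = -Σ p(x) log₂ p(x)
  -11/46 × log₂(11/46) = 0.4936
  -5/46 × log₂(5/46) = 0.3480
  -17/46 × log₂(17/46) = 0.5307
  -3/46 × log₂(3/46) = 0.2569
  -5/23 × log₂(5/23) = 0.4786
H(X) = 2.1078 bits


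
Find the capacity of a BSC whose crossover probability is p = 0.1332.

For BSC with error probability p:
C = 1 - H(p) where H(p) is binary entropy
H(0.1332) = -0.1332 × log₂(0.1332) - 0.8668 × log₂(0.8668)
H(p) = 0.5661
C = 1 - 0.5661 = 0.4339 bits/use


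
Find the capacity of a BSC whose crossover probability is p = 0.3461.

For BSC with error probability p:
C = 1 - H(p) where H(p) is binary entropy
H(0.3461) = -0.3461 × log₂(0.3461) - 0.6539 × log₂(0.6539)
H(p) = 0.9305
C = 1 - 0.9305 = 0.0695 bits/use


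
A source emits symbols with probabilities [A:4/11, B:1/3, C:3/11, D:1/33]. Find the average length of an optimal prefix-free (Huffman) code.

Huffman tree construction:
Combine smallest probabilities repeatedly
Resulting codes:
  A: 0 (length 1)
  B: 11 (length 2)
  C: 101 (length 3)
  D: 100 (length 3)
Average length = Σ p(s) × length(s) = 1.9394 bits


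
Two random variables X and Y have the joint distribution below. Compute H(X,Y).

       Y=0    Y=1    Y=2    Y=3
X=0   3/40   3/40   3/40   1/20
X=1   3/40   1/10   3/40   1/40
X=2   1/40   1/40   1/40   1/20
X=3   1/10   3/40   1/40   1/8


H(X,Y) = -Σ p(x,y) log₂ p(x,y)
  p(0,0)=3/40: -0.0750 × log₂(0.0750) = 0.2803
  p(0,1)=3/40: -0.0750 × log₂(0.0750) = 0.2803
  p(0,2)=3/40: -0.0750 × log₂(0.0750) = 0.2803
  p(0,3)=1/20: -0.0500 × log₂(0.0500) = 0.2161
  p(1,0)=3/40: -0.0750 × log₂(0.0750) = 0.2803
  p(1,1)=1/10: -0.1000 × log₂(0.1000) = 0.3322
  p(1,2)=3/40: -0.0750 × log₂(0.0750) = 0.2803
  p(1,3)=1/40: -0.0250 × log₂(0.0250) = 0.1330
  p(2,0)=1/40: -0.0250 × log₂(0.0250) = 0.1330
  p(2,1)=1/40: -0.0250 × log₂(0.0250) = 0.1330
  p(2,2)=1/40: -0.0250 × log₂(0.0250) = 0.1330
  p(2,3)=1/20: -0.0500 × log₂(0.0500) = 0.2161
  p(3,0)=1/10: -0.1000 × log₂(0.1000) = 0.3322
  p(3,1)=3/40: -0.0750 × log₂(0.0750) = 0.2803
  p(3,2)=1/40: -0.0250 × log₂(0.0250) = 0.1330
  p(3,3)=1/8: -0.1250 × log₂(0.1250) = 0.3750
H(X,Y) = 3.8185 bits


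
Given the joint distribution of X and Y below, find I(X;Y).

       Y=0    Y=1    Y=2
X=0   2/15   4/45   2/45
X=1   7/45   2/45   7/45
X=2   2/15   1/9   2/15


H(X) = 1.5695, H(Y) = 1.5503, H(X,Y) = 3.0598
I(X;Y) = H(X) + H(Y) - H(X,Y) = 0.0600 bits


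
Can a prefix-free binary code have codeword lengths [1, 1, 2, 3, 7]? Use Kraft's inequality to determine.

Kraft inequality: Σ 2^(-l_i) ≤ 1 for prefix-free code
Calculating: 2^(-1) + 2^(-1) + 2^(-2) + 2^(-3) + 2^(-7)
= 0.5 + 0.5 + 0.25 + 0.125 + 0.0078125
= 1.3828
Since 1.3828 > 1, prefix-free code does not exist


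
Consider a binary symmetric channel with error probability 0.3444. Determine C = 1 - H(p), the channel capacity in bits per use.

For BSC with error probability p:
C = 1 - H(p) where H(p) is binary entropy
H(0.3444) = -0.3444 × log₂(0.3444) - 0.6556 × log₂(0.6556)
H(p) = 0.9290
C = 1 - 0.9290 = 0.0710 bits/use


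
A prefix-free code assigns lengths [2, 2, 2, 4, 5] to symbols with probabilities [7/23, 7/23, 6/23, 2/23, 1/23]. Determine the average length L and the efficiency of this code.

Average length L = Σ p_i × l_i = 2.3043 bits
Entropy H = 2.0534 bits
Efficiency η = H/L × 100% = 89.11%


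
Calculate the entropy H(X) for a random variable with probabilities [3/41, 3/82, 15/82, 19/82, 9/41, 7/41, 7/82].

H(X) = -Σ p(x) log₂ p(x)
  -3/41 × log₂(3/41) = 0.2760
  -3/82 × log₂(3/82) = 0.1746
  -15/82 × log₂(15/82) = 0.4483
  -19/82 × log₂(19/82) = 0.4888
  -9/41 × log₂(9/41) = 0.4802
  -7/41 × log₂(7/41) = 0.4354
  -7/82 × log₂(7/82) = 0.3031
H(X) = 2.6064 bits


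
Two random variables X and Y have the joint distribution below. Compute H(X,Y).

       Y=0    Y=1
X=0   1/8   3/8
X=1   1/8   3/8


H(X,Y) = -Σ p(x,y) log₂ p(x,y)
  p(0,0)=1/8: -0.1250 × log₂(0.1250) = 0.3750
  p(0,1)=3/8: -0.3750 × log₂(0.3750) = 0.5306
  p(1,0)=1/8: -0.1250 × log₂(0.1250) = 0.3750
  p(1,1)=3/8: -0.3750 × log₂(0.3750) = 0.5306
H(X,Y) = 1.8113 bits


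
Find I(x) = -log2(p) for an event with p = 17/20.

Information content I(x) = -log₂(p(x))
I = -log₂(17/20) = -log₂(0.8500)
I = 0.2345 bits


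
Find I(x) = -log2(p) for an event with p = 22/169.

Information content I(x) = -log₂(p(x))
I = -log₂(22/169) = -log₂(0.1302)
I = 2.9414 bits


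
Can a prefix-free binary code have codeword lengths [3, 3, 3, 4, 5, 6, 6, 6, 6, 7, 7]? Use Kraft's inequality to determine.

Kraft inequality: Σ 2^(-l_i) ≤ 1 for prefix-free code
Calculating: 2^(-3) + 2^(-3) + 2^(-3) + 2^(-4) + 2^(-5) + 2^(-6) + 2^(-6) + 2^(-6) + 2^(-6) + 2^(-7) + 2^(-7)
= 0.125 + 0.125 + 0.125 + 0.0625 + 0.03125 + 0.015625 + 0.015625 + 0.015625 + 0.015625 + 0.0078125 + 0.0078125
= 0.5469
Since 0.5469 ≤ 1, prefix-free code exists


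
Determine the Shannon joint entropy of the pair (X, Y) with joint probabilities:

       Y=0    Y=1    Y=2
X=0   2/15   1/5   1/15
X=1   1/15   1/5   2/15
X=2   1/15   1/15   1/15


H(X,Y) = -Σ p(x,y) log₂ p(x,y)
  p(0,0)=2/15: -0.1333 × log₂(0.1333) = 0.3876
  p(0,1)=1/5: -0.2000 × log₂(0.2000) = 0.4644
  p(0,2)=1/15: -0.0667 × log₂(0.0667) = 0.2605
  p(1,0)=1/15: -0.0667 × log₂(0.0667) = 0.2605
  p(1,1)=1/5: -0.2000 × log₂(0.2000) = 0.4644
  p(1,2)=2/15: -0.1333 × log₂(0.1333) = 0.3876
  p(2,0)=1/15: -0.0667 × log₂(0.0667) = 0.2605
  p(2,1)=1/15: -0.0667 × log₂(0.0667) = 0.2605
  p(2,2)=1/15: -0.0667 × log₂(0.0667) = 0.2605
H(X,Y) = 3.0062 bits


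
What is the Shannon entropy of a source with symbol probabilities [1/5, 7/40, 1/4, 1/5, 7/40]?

H(X) = -Σ p(x) log₂ p(x)
  -1/5 × log₂(1/5) = 0.4644
  -7/40 × log₂(7/40) = 0.4401
  -1/4 × log₂(1/4) = 0.5000
  -1/5 × log₂(1/5) = 0.4644
  -7/40 × log₂(7/40) = 0.4401
H(X) = 2.3089 bits


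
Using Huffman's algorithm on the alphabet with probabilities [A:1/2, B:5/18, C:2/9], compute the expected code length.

Huffman tree construction:
Combine smallest probabilities repeatedly
Resulting codes:
  A: 0 (length 1)
  B: 11 (length 2)
  C: 10 (length 2)
Average length = Σ p(s) × length(s) = 1.5000 bits


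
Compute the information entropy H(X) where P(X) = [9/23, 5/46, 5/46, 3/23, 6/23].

H(X) = -Σ p(x) log₂ p(x)
  -9/23 × log₂(9/23) = 0.5297
  -5/46 × log₂(5/46) = 0.3480
  -5/46 × log₂(5/46) = 0.3480
  -3/23 × log₂(3/23) = 0.3833
  -6/23 × log₂(6/23) = 0.5057
H(X) = 2.1147 bits


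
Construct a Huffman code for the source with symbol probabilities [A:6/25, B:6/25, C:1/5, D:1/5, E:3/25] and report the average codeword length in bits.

Huffman tree construction:
Combine smallest probabilities repeatedly
Resulting codes:
  A: 01 (length 2)
  B: 10 (length 2)
  C: 111 (length 3)
  D: 00 (length 2)
  E: 110 (length 3)
Average length = Σ p(s) × length(s) = 2.3200 bits


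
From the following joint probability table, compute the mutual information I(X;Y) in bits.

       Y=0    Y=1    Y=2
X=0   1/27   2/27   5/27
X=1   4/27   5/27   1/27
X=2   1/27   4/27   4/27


H(X) = 1.5790, H(Y) = 1.5407, H(X,Y) = 2.9320
I(X;Y) = H(X) + H(Y) - H(X,Y) = 0.1878 bits


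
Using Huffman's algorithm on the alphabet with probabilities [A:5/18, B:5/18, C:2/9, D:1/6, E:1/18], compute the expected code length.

Huffman tree construction:
Combine smallest probabilities repeatedly
Resulting codes:
  A: 10 (length 2)
  B: 11 (length 2)
  C: 00 (length 2)
  D: 011 (length 3)
  E: 010 (length 3)
Average length = Σ p(s) × length(s) = 2.2222 bits


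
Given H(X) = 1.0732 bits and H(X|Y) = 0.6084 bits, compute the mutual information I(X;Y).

I(X;Y) = H(X) - H(X|Y)
I(X;Y) = 1.0732 - 0.6084 = 0.4648 bits


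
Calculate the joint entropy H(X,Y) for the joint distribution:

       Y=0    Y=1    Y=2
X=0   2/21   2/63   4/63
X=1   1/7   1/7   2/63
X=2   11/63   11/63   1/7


H(X,Y) = -Σ p(x,y) log₂ p(x,y)
  p(0,0)=2/21: -0.0952 × log₂(0.0952) = 0.3231
  p(0,1)=2/63: -0.0317 × log₂(0.0317) = 0.1580
  p(0,2)=4/63: -0.0635 × log₂(0.0635) = 0.2525
  p(1,0)=1/7: -0.1429 × log₂(0.1429) = 0.4011
  p(1,1)=1/7: -0.1429 × log₂(0.1429) = 0.4011
  p(1,2)=2/63: -0.0317 × log₂(0.0317) = 0.1580
  p(2,0)=11/63: -0.1746 × log₂(0.1746) = 0.4396
  p(2,1)=11/63: -0.1746 × log₂(0.1746) = 0.4396
  p(2,2)=1/7: -0.1429 × log₂(0.1429) = 0.4011
H(X,Y) = 2.9740 bits


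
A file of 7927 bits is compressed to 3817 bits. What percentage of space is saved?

Space savings = (1 - Compressed/Original) × 100%
= (1 - 3817/7927) × 100%
= 51.85%


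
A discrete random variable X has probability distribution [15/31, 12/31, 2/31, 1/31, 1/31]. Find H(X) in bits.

H(X) = -Σ p(x) log₂ p(x)
  -15/31 × log₂(15/31) = 0.5068
  -12/31 × log₂(12/31) = 0.5300
  -2/31 × log₂(2/31) = 0.2551
  -1/31 × log₂(1/31) = 0.1598
  -1/31 × log₂(1/31) = 0.1598
H(X) = 1.6115 bits


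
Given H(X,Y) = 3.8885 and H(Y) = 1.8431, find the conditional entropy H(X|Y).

Chain rule: H(X,Y) = H(X|Y) + H(Y)
H(X|Y) = H(X,Y) - H(Y) = 3.8885 - 1.8431 = 2.0454 bits


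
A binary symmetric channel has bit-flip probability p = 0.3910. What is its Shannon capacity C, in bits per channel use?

For BSC with error probability p:
C = 1 - H(p) where H(p) is binary entropy
H(0.3910) = -0.3910 × log₂(0.3910) - 0.6090 × log₂(0.6090)
H(p) = 0.9654
C = 1 - 0.9654 = 0.0346 bits/use


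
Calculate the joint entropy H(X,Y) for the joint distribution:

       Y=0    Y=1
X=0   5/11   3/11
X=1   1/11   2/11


H(X,Y) = -Σ p(x,y) log₂ p(x,y)
  p(0,0)=5/11: -0.4545 × log₂(0.4545) = 0.5170
  p(0,1)=3/11: -0.2727 × log₂(0.2727) = 0.5112
  p(1,0)=1/11: -0.0909 × log₂(0.0909) = 0.3145
  p(1,1)=2/11: -0.1818 × log₂(0.1818) = 0.4472
H(X,Y) = 1.7899 bits


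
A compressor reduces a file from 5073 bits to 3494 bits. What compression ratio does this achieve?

Compression ratio = Original / Compressed
= 5073 / 3494 = 1.45:1


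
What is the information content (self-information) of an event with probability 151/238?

Information content I(x) = -log₂(p(x))
I = -log₂(151/238) = -log₂(0.6345)
I = 0.6564 bits


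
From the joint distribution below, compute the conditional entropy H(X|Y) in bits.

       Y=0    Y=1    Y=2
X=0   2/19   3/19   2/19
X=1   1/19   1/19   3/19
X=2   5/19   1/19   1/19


H(X|Y) = Σ_y p(y) H(X|Y=y)
  p(Y=0) = 8/19, H(X|Y=0) = 1.2988
  p(Y=1) = 5/19, H(X|Y=1) = 1.3710
  p(Y=2) = 6/19, H(X|Y=2) = 1.4591
H(X|Y) = 0.4211×1.2988 + 0.2632×1.3710 + 0.3158×1.4591 = 1.3684 bits


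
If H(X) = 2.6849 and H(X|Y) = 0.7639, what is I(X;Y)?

I(X;Y) = H(X) - H(X|Y)
I(X;Y) = 2.6849 - 0.7639 = 1.921 bits


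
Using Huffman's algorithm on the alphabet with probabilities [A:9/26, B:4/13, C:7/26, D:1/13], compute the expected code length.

Huffman tree construction:
Combine smallest probabilities repeatedly
Resulting codes:
  A: 11 (length 2)
  B: 10 (length 2)
  C: 01 (length 2)
  D: 00 (length 2)
Average length = Σ p(s) × length(s) = 2.0000 bits


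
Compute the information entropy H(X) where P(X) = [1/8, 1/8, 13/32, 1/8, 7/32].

H(X) = -Σ p(x) log₂ p(x)
  -1/8 × log₂(1/8) = 0.3750
  -1/8 × log₂(1/8) = 0.3750
  -13/32 × log₂(13/32) = 0.5279
  -1/8 × log₂(1/8) = 0.3750
  -7/32 × log₂(7/32) = 0.4796
H(X) = 2.1326 bits


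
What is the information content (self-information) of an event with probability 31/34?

Information content I(x) = -log₂(p(x))
I = -log₂(31/34) = -log₂(0.9118)
I = 0.1333 bits


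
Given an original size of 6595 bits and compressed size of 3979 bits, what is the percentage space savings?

Space savings = (1 - Compressed/Original) × 100%
= (1 - 3979/6595) × 100%
= 39.67%


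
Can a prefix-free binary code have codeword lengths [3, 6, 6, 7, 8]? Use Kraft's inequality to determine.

Kraft inequality: Σ 2^(-l_i) ≤ 1 for prefix-free code
Calculating: 2^(-3) + 2^(-6) + 2^(-6) + 2^(-7) + 2^(-8)
= 0.125 + 0.015625 + 0.015625 + 0.0078125 + 0.00390625
= 0.1680
Since 0.1680 ≤ 1, prefix-free code exists
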